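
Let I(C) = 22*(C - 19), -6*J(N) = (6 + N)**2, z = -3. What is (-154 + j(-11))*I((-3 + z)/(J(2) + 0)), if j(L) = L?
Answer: 535425/8 ≈ 66928.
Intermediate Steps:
J(N) = -(6 + N)**2/6
I(C) = -418 + 22*C (I(C) = 22*(-19 + C) = -418 + 22*C)
(-154 + j(-11))*I((-3 + z)/(J(2) + 0)) = (-154 - 11)*(-418 + 22*((-3 - 3)/(-(6 + 2)**2/6 + 0))) = -165*(-418 + 22*(-6/(-1/6*8**2 + 0))) = -165*(-418 + 22*(-6/(-1/6*64 + 0))) = -165*(-418 + 22*(-6/(-32/3 + 0))) = -165*(-418 + 22*(-6/(-32/3))) = -165*(-418 + 22*(-6*(-3/32))) = -165*(-418 + 22*(9/16)) = -165*(-418 + 99/8) = -165*(-3245/8) = 535425/8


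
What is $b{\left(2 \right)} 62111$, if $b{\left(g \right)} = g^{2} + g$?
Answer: $372666$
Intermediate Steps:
$b{\left(g \right)} = g + g^{2}$
$b{\left(2 \right)} 62111 = 2 \left(1 + 2\right) 62111 = 2 \cdot 3 \cdot 62111 = 6 \cdot 62111 = 372666$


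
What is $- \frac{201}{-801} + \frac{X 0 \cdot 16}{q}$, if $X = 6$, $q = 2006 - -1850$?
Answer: $\frac{67}{267} \approx 0.25094$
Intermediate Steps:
$q = 3856$ ($q = 2006 + 1850 = 3856$)
$- \frac{201}{-801} + \frac{X 0 \cdot 16}{q} = - \frac{201}{-801} + \frac{6 \cdot 0 \cdot 16}{3856} = \left(-201\right) \left(- \frac{1}{801}\right) + 0 \cdot 16 \cdot \frac{1}{3856} = \frac{67}{267} + 0 \cdot \frac{1}{3856} = \frac{67}{267} + 0 = \frac{67}{267}$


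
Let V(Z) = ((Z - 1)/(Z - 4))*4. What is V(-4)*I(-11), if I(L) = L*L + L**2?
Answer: 605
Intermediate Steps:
V(Z) = 4*(-1 + Z)/(-4 + Z) (V(Z) = ((-1 + Z)/(-4 + Z))*4 = 4*(-1 + Z)/(-4 + Z))
I(L) = 2*L**2 (I(L) = L**2 + L**2 = 2*L**2)
V(-4)*I(-11) = (4*(-1 - 4)/(-4 - 4))*(2*(-11)**2) = (4*(-5)/(-8))*(2*121) = (4*(-1/8)*(-5))*242 = (5/2)*242 = 605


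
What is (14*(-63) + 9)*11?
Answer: -9603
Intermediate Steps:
(14*(-63) + 9)*11 = (-882 + 9)*11 = -873*11 = -9603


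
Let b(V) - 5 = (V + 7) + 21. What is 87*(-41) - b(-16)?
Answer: -3584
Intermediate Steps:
b(V) = 33 + V (b(V) = 5 + ((V + 7) + 21) = 5 + ((7 + V) + 21) = 5 + (28 + V) = 33 + V)
87*(-41) - b(-16) = 87*(-41) - (33 - 16) = -3567 - 1*17 = -3567 - 17 = -3584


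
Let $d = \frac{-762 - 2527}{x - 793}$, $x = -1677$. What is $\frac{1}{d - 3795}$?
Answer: $- \frac{190}{720797} \approx -0.0002636$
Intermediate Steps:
$d = \frac{253}{190}$ ($d = \frac{-762 - 2527}{-1677 - 793} = - \frac{3289}{-2470} = \left(-3289\right) \left(- \frac{1}{2470}\right) = \frac{253}{190} \approx 1.3316$)
$\frac{1}{d - 3795} = \frac{1}{\frac{253}{190} - 3795} = \frac{1}{- \frac{720797}{190}} = - \frac{190}{720797}$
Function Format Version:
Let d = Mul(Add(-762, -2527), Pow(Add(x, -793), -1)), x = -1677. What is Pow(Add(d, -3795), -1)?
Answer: Rational(-190, 720797) ≈ -0.00026360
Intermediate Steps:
d = Rational(253, 190) (d = Mul(Add(-762, -2527), Pow(Add(-1677, -793), -1)) = Mul(-3289, Pow(-2470, -1)) = Mul(-3289, Rational(-1, 2470)) = Rational(253, 190) ≈ 1.3316)
Pow(Add(d, -3795), -1) = Pow(Add(Rational(253, 190), -3795), -1) = Pow(Rational(-720797, 190), -1) = Rational(-190, 720797)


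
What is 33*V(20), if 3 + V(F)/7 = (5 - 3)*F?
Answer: 8547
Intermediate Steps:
V(F) = -21 + 14*F (V(F) = -21 + 7*((5 - 3)*F) = -21 + 7*(2*F) = -21 + 14*F)
33*V(20) = 33*(-21 + 14*20) = 33*(-21 + 280) = 33*259 = 8547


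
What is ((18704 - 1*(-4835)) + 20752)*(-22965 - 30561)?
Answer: -2370720066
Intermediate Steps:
((18704 - 1*(-4835)) + 20752)*(-22965 - 30561) = ((18704 + 4835) + 20752)*(-53526) = (23539 + 20752)*(-53526) = 44291*(-53526) = -2370720066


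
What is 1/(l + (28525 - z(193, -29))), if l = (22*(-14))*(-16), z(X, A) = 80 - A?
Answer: 1/33344 ≈ 2.9990e-5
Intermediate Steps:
l = 4928 (l = -308*(-16) = 4928)
1/(l + (28525 - z(193, -29))) = 1/(4928 + (28525 - (80 - 1*(-29)))) = 1/(4928 + (28525 - (80 + 29))) = 1/(4928 + (28525 - 1*109)) = 1/(4928 + (28525 - 109)) = 1/(4928 + 28416) = 1/33344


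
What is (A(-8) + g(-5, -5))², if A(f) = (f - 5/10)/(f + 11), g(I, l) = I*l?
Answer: 17689/36 ≈ 491.36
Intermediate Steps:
A(f) = (-½ + f)/(11 + f) (A(f) = (f - 5*⅒)/(11 + f) = (f - ½)/(11 + f) = (-½ + f)/(11 + f))
(A(-8) + g(-5, -5))² = ((-½ - 8)/(11 - 8) - 5*(-5))² = (-17/2/3 + 25)² = ((⅓)*(-17/2) + 25)² = (-17/6 + 25)² = (133/6)² = 17689/36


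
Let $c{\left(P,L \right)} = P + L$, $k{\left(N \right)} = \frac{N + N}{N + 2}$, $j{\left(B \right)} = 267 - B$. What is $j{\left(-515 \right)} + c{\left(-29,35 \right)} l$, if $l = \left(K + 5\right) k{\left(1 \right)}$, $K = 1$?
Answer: $806$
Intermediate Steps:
$k{\left(N \right)} = \frac{2 N}{2 + N}$
$c{\left(P,L \right)} = L + P$
$l = 4$ ($l = \left(1 + 5\right) 2 \cdot 1 \frac{1}{2 + 1} = 6 \cdot 2 \cdot 1 \cdot \frac{1}{3} = 6 \cdot \frac{2}{3} = 4$)
$j{\left(-515 \right)} + c{\left(-29,35 \right)} l = \left(267 - -515\right) + \left(35 - 29\right) 4 = \left(267 + 515\right) + 6 \cdot 4 = 782 + 24 = 806$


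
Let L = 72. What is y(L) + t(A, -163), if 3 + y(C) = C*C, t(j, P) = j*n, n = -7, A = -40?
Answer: 5461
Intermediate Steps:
t(j, P) = -7*j (t(j, P) = j*(-7) = -7*j)
y(C) = -3 + C**2 (y(C) = -3 + C*C = -3 + C**2)
y(L) + t(A, -163) = (-3 + 72**2) - 7*(-40) = (-3 + 5184) + 280 = 5181 + 280 = 5461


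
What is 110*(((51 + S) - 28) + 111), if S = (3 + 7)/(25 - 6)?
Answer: 281160/19 ≈ 14798.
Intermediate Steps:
S = 10/19 ≈ 0.52632
110*(((51 + S) - 28) + 111) = 110*(((51 + 10/19) - 28) + 111) = 110*((979/19 - 28) + 111) = 110*(447/19 + 111) = 110*(2556/19) = 281160/19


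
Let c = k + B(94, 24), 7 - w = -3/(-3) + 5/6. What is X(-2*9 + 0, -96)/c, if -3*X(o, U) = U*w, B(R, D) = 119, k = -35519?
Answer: -62/13275 ≈ -0.0046704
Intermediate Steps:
w = 31/6 (w = 7 - (-3/(-3) + 5/6) = 7 - (-3*(-⅓) + 5*(⅙)) = 7 - (1 + ⅚) = 7 - 1*11/6 = 7 - 11/6 = 31/6 ≈ 5.1667)
X(o, U) = -31*U/18 (X(o, U) = -U*31/(3*6) = -31*U/18)
c = -35400 (c = -35519 + 119 = -35400)
X(-2*9 + 0, -96)/c = -31/18*(-96)/(-35400) = (496/3)*(-1/35400) = -62/13275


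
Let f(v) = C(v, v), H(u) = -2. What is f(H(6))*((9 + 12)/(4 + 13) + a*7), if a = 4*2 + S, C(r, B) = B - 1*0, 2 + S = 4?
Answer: -2422/17 ≈ -142.47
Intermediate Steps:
S = 2 (S = -2 + 4 = 2)
C(r, B) = B (C(r, B) = B + 0 = B)
f(v) = v
a = 10 (a = 4*2 + 2 = 8 + 2 = 10)
f(H(6))*((9 + 12)/(4 + 13) + a*7) = -2*((9 + 12)/(4 + 13) + 10*7) = -2*(21/17 + 70) = -2*1211/17 = -2422/17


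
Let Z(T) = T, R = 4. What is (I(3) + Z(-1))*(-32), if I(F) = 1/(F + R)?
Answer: 192/7 ≈ 27.429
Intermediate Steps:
I(F) = 1/(4 + F) (I(F) = 1/(F + 4) = 1/(4 + F))
(I(3) + Z(-1))*(-32) = (1/(4 + 3) - 1)*(-32) = (1/7 - 1)*(-32) = -6/7*(-32) = 192/7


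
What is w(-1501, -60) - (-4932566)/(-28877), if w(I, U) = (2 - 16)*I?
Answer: 601888712/28877 ≈ 20843.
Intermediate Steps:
w(I, U) = -14*I
w(-1501, -60) - (-4932566)/(-28877) = -14*(-1501) - (-4932566)/(-28877) = 21014 - (-4932566)*(-1)/28877 = 21014 - 1*4932566/28877 = 21014 - 4932566/28877 = 601888712/28877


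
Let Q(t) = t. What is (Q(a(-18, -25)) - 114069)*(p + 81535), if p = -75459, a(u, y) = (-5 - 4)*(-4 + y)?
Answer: -691497408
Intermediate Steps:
a(u, y) = 36 - 9*y (a(u, y) = -9*(-4 + y) = 36 - 9*y)
(Q(a(-18, -25)) - 114069)*(p + 81535) = ((36 - 9*(-25)) - 114069)*(-75459 + 81535) = ((36 + 225) - 114069)*6076 = (261 - 114069)*6076 = -113808*6076 = -691497408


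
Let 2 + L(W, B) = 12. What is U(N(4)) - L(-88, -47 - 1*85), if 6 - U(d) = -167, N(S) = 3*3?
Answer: 163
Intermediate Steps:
L(W, B) = 10 (L(W, B) = -2 + 12 = 10)
N(S) = 9
U(d) = 173 (U(d) = 6 - 1*(-167) = 6 + 167 = 173)
U(N(4)) - L(-88, -47 - 1*85) = 173 - 1*10 = 173 - 10 = 163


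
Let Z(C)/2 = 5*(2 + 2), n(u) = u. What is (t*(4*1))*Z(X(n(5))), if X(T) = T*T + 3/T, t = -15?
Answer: -2400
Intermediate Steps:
X(T) = T² + 3/T
Z(C) = 40 (Z(C) = 2*(5*(2 + 2)) = 2*(5*4) = 2*20 = 40)
(t*(4*1))*Z(X(n(5))) = -60*40 = -2400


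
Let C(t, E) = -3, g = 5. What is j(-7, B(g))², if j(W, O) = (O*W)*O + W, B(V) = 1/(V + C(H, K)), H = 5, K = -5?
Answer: 1225/16 ≈ 76.563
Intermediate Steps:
B(V) = 1/(-3 + V) (B(V) = 1/(V - 3) = 1/(-3 + V))
j(W, O) = W + W*O² (j(W, O) = W*O² + W = W + W*O²)
j(-7, B(g))² = (-7*(1 + (1/(-3 + 5))²))² = (-7*(1 + (1/2)²))² = (-7*(1 + (½)²))² = (-7*(1 + ¼))² = (-7*5/4)² = (-35/4)² = 1225/16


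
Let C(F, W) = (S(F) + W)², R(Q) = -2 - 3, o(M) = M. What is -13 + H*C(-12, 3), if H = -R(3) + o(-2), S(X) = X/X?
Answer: 35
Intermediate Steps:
R(Q) = -5
S(X) = 1
C(F, W) = (1 + W)²
H = 3 (H = -1*(-5) - 2 = 5 - 2 = 3)
-13 + H*C(-12, 3) = -13 + 3*(1 + 3)² = -13 + 3*4² = -13 + 3*16 = -13 + 48 = 35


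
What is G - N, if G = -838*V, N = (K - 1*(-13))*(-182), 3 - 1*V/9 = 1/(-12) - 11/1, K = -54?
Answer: -227357/2 ≈ -1.1368e+5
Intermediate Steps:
V = 507/4 (V = 27 - 9*(1/(-12) - 11/1) = 27 - 9*(1*(-1/12) - 11*1) = 27 - 9*(-1/12 - 11) = 27 - 9*(-133/12) = 27 + 399/4 = 507/4 ≈ 126.75)
N = 7462 (N = (-54 - 1*(-13))*(-182) = (-54 + 13)*(-182) = -41*(-182) = 7462)
G = -212433/2 (G = -838*507/4 = -212433/2 ≈ -1.0622e+5)
G - N = -212433/2 - 1*7462 = -212433/2 - 7462 = -227357/2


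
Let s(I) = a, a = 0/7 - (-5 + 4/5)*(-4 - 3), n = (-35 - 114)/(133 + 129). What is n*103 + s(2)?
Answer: -115249/1310 ≈ -87.976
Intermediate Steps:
n = -149/262 ≈ -0.56870
a = -147/5 (a = 0*(⅐) - (-5 + 4*(⅕))*(-7) = 0 - (-5 + ⅘)*(-7) = 0 - (-21)*(-7)/5 = 0 - 1*147/5 = 0 - 147/5 = -147/5 ≈ -29.400)
s(I) = -147/5
n*103 + s(2) = -149/262*103 - 147/5 = -15347/262 - 147/5 = -115249/1310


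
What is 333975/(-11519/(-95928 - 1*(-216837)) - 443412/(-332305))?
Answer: 327284627443875/1214260493 ≈ 2.6953e+5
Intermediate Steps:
333975/(-11519/(-95928 - 1*(-216837)) - 443412/(-332305)) = 333975/(-11519/(-95928 + 216837) - 443412*(-1/332305)) = 333975/(-11519/120909 + 443412/332305) = 333975/(1214260493/979967445) = 333975*(979967445/1214260493) = 327284627443875/1214260493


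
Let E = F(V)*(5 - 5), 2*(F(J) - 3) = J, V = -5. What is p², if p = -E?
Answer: 0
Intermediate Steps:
F(J) = 3 + J/2
E = 0 (E = (3 + (½)*(-5))*(5 - 5) = (3 - 5/2)*0 = (½)*0 = 0)
p = 0 (p = -1*0 = 0)
p² = 0² = 0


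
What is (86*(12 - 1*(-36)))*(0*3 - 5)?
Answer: -20640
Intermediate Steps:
(86*(12 - 1*(-36)))*(0*3 - 5) = (86*(12 + 36))*(0 - 5) = (86*48)*(-5) = 4128*(-5) = -20640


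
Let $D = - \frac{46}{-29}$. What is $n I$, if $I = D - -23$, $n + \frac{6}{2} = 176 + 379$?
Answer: $\frac{393576}{29} \approx 13572.0$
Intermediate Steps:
$D = \frac{46}{29}$ ($D = \left(-46\right) \left(- \frac{1}{29}\right) = \frac{46}{29} \approx 1.5862$)
$n = 552$ ($n = -3 + \left(176 + 379\right) = -3 + 555 = 552$)
$I = \frac{713}{29}$ ($I = \frac{46}{29} - -23 = \frac{46}{29} + 23 = \frac{713}{29} \approx 24.586$)
$n I = 552 \cdot \frac{713}{29} = \frac{393576}{29}$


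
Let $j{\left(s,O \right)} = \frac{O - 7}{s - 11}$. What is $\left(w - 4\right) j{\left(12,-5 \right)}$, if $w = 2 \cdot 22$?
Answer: $-480$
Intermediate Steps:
$w = 44$
$j{\left(s,O \right)} = \frac{-7 + O}{-11 + s}$
$\left(w - 4\right) j{\left(12,-5 \right)} = \left(44 - 4\right) \frac{-7 - 5}{-11 + 12} = 40 \cdot 1^{-1} \left(-12\right) = 40 \cdot 1 \left(-12\right) = 40 \left(-12\right) = -480$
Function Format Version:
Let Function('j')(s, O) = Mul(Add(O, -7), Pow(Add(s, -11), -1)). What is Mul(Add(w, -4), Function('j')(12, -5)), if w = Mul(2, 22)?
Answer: -480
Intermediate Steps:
w = 44
Function('j')(s, O) = Mul(Pow(Add(-11, s), -1), Add(-7, O)) (Function('j')(s, O) = Mul(Add(-7, O), Pow(Add(-11, s), -1)) = Mul(Pow(Add(-11, s), -1), Add(-7, O)))
Mul(Add(w, -4), Function('j')(12, -5)) = Mul(Add(44, -4), Mul(Pow(Add(-11, 12), -1), Add(-7, -5))) = Mul(40, Mul(Pow(1, -1), -12)) = Mul(40, Mul(1, -12)) = Mul(40, -12) = -480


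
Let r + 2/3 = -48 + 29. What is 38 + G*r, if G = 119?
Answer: -6907/3 ≈ -2302.3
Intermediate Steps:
r = -59/3 (r = -⅔ + (-48 + 29) = -⅔ - 19 = -59/3 ≈ -19.667)
38 + G*r = 38 + 119*(-59/3) = 38 - 7021/3 = -6907/3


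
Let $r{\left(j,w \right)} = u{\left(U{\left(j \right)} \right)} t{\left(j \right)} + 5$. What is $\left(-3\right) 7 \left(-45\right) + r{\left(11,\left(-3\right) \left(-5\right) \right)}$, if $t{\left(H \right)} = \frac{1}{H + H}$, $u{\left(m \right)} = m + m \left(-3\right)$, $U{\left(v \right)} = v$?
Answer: $949$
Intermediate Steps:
$u{\left(m \right)} = - 2 m$ ($u{\left(m \right)} = m - 3 m = - 2 m$)
$t{\left(H \right)} = \frac{1}{2 H}$
$r{\left(j,w \right)} = 4$ ($r{\left(j,w \right)} = - 2 j \frac{1}{2 j} + 5 = -1 + 5 = 4$)
$\left(-3\right) 7 \left(-45\right) + r{\left(11,\left(-3\right) \left(-5\right) \right)} = \left(-3\right) 7 \left(-45\right) + 4 = \left(-21\right) \left(-45\right) + 4 = 945 + 4 = 949$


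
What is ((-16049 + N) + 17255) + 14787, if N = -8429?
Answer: 7564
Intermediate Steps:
((-16049 + N) + 17255) + 14787 = ((-16049 - 8429) + 17255) + 14787 = (-24478 + 17255) + 14787 = -7223 + 14787 = 7564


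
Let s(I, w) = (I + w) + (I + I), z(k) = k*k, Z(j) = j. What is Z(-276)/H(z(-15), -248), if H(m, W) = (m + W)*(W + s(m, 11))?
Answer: 2/73 ≈ 0.027397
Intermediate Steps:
z(k) = k²
s(I, w) = w + 3*I (s(I, w) = (I + w) + 2*I = w + 3*I)
H(m, W) = (W + m)*(11 + W + 3*m) (H(m, W) = (m + W)*(W + (11 + 3*m)) = (W + m)*(11 + W + 3*m))
Z(-276)/H(z(-15), -248) = -276/((-248)² - 248*(-15)² - 248*(11 + 3*(-15)²) + (-15)²*(11 + 3*(-15)²)) = -276/(61504 - 248*225 - 248*(11 + 3*225) + 225*(11 + 3*225)) = -276/(61504 - 55800 - 248*(11 + 675) + 225*(11 + 675)) = -276/(61504 - 55800 - 248*686 + 225*686) = -276/(61504 - 55800 - 170128 + 154350) = -276/(-10074) = -276*(-1/10074) = 2/73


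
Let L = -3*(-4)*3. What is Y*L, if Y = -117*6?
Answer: -25272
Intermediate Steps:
Y = -702
L = 36 (L = 12*3 = 36)
Y*L = -702*36 = -25272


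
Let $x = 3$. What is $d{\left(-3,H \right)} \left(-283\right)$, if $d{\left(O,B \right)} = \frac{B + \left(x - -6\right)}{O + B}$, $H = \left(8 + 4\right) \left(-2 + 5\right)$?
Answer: $- \frac{4245}{11} \approx -385.91$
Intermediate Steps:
$H = 36$ ($H = 12 \cdot 3 = 36$)
$d{\left(O,B \right)} = \frac{9 + B}{B + O}$ ($d{\left(O,B \right)} = \frac{B + \left(3 - -6\right)}{O + B} = \frac{B + \left(3 + 6\right)}{B + O} = \frac{B + 9}{B + O} = \frac{9 + B}{B + O}$)
$d{\left(-3,H \right)} \left(-283\right) = \frac{9 + 36}{36 - 3} \left(-283\right) = \frac{1}{33} \cdot 45 \left(-283\right) = \frac{15}{11} \left(-283\right) = - \frac{4245}{11}$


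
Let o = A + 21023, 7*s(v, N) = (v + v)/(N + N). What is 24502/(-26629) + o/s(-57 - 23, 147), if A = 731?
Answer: -298044278437/1065160 ≈ -2.7981e+5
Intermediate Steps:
s(v, N) = v/(7*N) (s(v, N) = ((v + v)/(N + N))/7 = ((2*v)/((2*N)))/7 = ((2*v)*(1/(2*N)))/7 = (v/N)/7 = v/(7*N))
o = 21754 (o = 731 + 21023 = 21754)
24502/(-26629) + o/s(-57 - 23, 147) = 24502/(-26629) + 21754/(((⅐)*(-57 - 23)/147)) = 24502*(-1/26629) + 21754/(((⅐)*(-80)*(1/147))) = -24502/26629 + 21754/(-80/1029) = -24502/26629 + 21754*(-1029/80) = -24502/26629 - 11192433/40 = -298044278437/1065160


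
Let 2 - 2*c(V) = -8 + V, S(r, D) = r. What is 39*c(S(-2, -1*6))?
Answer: 234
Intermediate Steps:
c(V) = 5 - V/2 (c(V) = 1 - (-8 + V)/2 = 1 + (4 - V/2) = 5 - V/2)
39*c(S(-2, -1*6)) = 39*(5 - ½*(-2)) = 39*(5 + 1) = 39*6 = 234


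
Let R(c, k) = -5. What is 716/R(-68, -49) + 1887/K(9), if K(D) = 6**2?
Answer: -5447/60 ≈ -90.783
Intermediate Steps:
K(D) = 36
716/R(-68, -49) + 1887/K(9) = 716/(-5) + 1887/36 = 716*(-1/5) + 1887*(1/36) = -716/5 + 629/12 = -5447/60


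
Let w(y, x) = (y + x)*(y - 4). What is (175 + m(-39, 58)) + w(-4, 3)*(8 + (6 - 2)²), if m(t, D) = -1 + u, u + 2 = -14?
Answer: 350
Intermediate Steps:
u = -16 (u = -2 - 14 = -16)
w(y, x) = (-4 + y)*(x + y) (w(y, x) = (x + y)*(-4 + y) = (-4 + y)*(x + y))
m(t, D) = -17 (m(t, D) = -1 - 16 = -17)
(175 + m(-39, 58)) + w(-4, 3)*(8 + (6 - 2)²) = (175 - 17) + ((-4)² - 4*3 - 4*(-4) + 3*(-4))*(8 + (6 - 2)²) = 158 + (16 - 12 + 16 - 12)*(8 + 4²) = 158 + 8*(8 + 16) = 158 + 8*24 = 158 + 192 = 350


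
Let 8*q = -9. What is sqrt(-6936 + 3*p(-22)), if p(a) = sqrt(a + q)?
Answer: sqrt(-27744 + 3*I*sqrt(370))/2 ≈ 0.086612 + 83.283*I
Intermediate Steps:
q = -9/8 (q = (1/8)*(-9) = -9/8 ≈ -1.1250)
p(a) = sqrt(-9/8 + a) (p(a) = sqrt(a - 9/8) = sqrt(-9/8 + a))
sqrt(-6936 + 3*p(-22)) = sqrt(-6936 + 3*(sqrt(-18 + 16*(-22))/4)) = sqrt(-6936 + 3*(sqrt(-18 - 352)/4)) = sqrt(-6936 + 3*(sqrt(-370)/4)) = sqrt(-6936 + 3*((I*sqrt(370))/4)) = sqrt(-6936 + 3*(I*sqrt(370)/4)) = sqrt(-6936 + 3*I*sqrt(370)/4)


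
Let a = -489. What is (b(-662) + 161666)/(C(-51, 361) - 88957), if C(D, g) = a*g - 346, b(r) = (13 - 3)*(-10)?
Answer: -80783/132916 ≈ -0.60777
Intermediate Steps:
b(r) = -100 (b(r) = 10*(-10) = -100)
C(D, g) = -346 - 489*g (C(D, g) = -489*g - 346 = -346 - 489*g)
(b(-662) + 161666)/(C(-51, 361) - 88957) = (-100 + 161666)/((-346 - 489*361) - 88957) = 161566/((-346 - 176529) - 88957) = 161566/(-176875 - 88957) = 161566/(-265832) = 161566*(-1/265832) = -80783/132916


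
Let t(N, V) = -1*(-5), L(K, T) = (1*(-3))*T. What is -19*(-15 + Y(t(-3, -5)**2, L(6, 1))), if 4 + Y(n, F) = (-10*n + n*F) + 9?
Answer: 6365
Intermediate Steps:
L(K, T) = -3*T
t(N, V) = 5
Y(n, F) = 5 - 10*n + F*n (Y(n, F) = -4 + ((-10*n + n*F) + 9) = -4 + ((-10*n + F*n) + 9) = -4 + (9 - 10*n + F*n) = 5 - 10*n + F*n)
-19*(-15 + Y(t(-3, -5)**2, L(6, 1))) = -19*(-15 + (5 - 10*5**2 - 3*1*5**2)) = -19*(-15 + (5 - 10*25 - 3*25)) = -19*(-15 + (5 - 250 - 75)) = -19*(-15 - 320) = -19*(-335) = 6365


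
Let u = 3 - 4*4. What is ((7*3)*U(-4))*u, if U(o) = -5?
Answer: 1365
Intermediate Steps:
u = -13 (u = 3 - 16 = -13)
((7*3)*U(-4))*u = ((7*3)*(-5))*(-13) = (21*(-5))*(-13) = -105*(-13) = 1365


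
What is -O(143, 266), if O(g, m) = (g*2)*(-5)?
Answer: 1430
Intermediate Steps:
O(g, m) = -10*g (O(g, m) = (2*g)*(-5) = -10*g)
-O(143, 266) = -(-10)*143 = -1*(-1430) = 1430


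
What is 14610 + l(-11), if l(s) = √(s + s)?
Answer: 14610 + I*√22 ≈ 14610.0 + 4.6904*I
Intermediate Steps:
l(s) = √2*√s (l(s) = √(2*s) = √2*√s)
14610 + l(-11) = 14610 + √2*√(-11) = 14610 + √2*(I*√11) = 14610 + I*√22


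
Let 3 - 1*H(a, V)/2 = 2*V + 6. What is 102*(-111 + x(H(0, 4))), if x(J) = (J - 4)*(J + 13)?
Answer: 12546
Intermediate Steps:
H(a, V) = -6 - 4*V (H(a, V) = 6 - 2*(2*V + 6) = 6 - 2*(6 + 2*V) = 6 + (-12 - 4*V) = -6 - 4*V)
x(J) = (-4 + J)*(13 + J)
102*(-111 + x(H(0, 4))) = 102*(-111 + (-52 + (-6 - 4*4)² + 9*(-6 - 4*4))) = 102*(-111 + (-52 + (-6 - 16)² + 9*(-6 - 16))) = 102*(-111 + (-52 + (-22)² + 9*(-22))) = 102*(-111 + (-52 + 484 - 198)) = 102*(-111 + 234) = 102*123 = 12546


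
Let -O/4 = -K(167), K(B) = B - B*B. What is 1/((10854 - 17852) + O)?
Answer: -1/117886 ≈ -8.4828e-6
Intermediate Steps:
K(B) = B - B²
O = -110888 (O = -(-4)*167*(1 - 1*167) = -(-4)*167*(1 - 167) = -(-4)*167*(-166) = -(-4)*(-27722) = -4*27722 = -110888)
1/((10854 - 17852) + O) = 1/((10854 - 17852) - 110888) = 1/(-6998 - 110888) = 1/(-117886) = -1/117886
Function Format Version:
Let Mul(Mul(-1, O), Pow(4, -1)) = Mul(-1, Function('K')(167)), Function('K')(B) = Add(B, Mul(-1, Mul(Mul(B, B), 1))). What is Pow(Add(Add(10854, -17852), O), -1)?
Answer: Rational(-1, 117886) ≈ -8.4828e-6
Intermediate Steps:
Function('K')(B) = Add(B, Mul(-1, Pow(B, 2))) (Function('K')(B) = Add(B, Mul(-1, Mul(Pow(B, 2), 1))) = Add(B, Mul(-1, Pow(B, 2))))
O = -110888 (O = Mul(-4, Mul(-1, Mul(167, Add(1, Mul(-1, 167))))) = Mul(-4, Mul(-1, Mul(167, Add(1, -167)))) = Mul(-4, Mul(-1, Mul(167, -166))) = Mul(-4, Mul(-1, -27722)) = Mul(-4, 27722) = -110888)
Pow(Add(Add(10854, -17852), O), -1) = Pow(Add(Add(10854, -17852), -110888), -1) = Pow(Add(-6998, -110888), -1) = Pow(-117886, -1) = Rational(-1, 117886)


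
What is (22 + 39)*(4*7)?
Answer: 1708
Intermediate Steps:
(22 + 39)*(4*7) = 61*28 = 1708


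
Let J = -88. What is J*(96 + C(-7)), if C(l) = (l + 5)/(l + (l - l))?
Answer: -59312/7 ≈ -8473.1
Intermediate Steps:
C(l) = (5 + l)/l (C(l) = (5 + l)/(l + 0) = (5 + l)/l)
J*(96 + C(-7)) = -88*(96 + (5 - 7)/(-7)) = -88*(96 - ⅐*(-2)) = -88*(96 + 2/7) = -88*674/7 = -59312/7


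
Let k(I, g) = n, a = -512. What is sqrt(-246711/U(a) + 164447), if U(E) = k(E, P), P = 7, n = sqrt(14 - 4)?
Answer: sqrt(16444700 - 2467110*sqrt(10))/10 ≈ 293.99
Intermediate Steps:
n = sqrt(10) ≈ 3.1623
k(I, g) = sqrt(10)
U(E) = sqrt(10)
sqrt(-246711/U(a) + 164447) = sqrt(-246711*sqrt(10)/10 + 164447) = sqrt(164447 - 246711*sqrt(10)/10)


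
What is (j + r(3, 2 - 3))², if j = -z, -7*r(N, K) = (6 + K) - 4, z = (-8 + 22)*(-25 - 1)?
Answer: 6487209/49 ≈ 1.3239e+5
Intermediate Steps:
z = -364 (z = 14*(-26) = -364)
r(N, K) = -2/7 - K/7 (r(N, K) = -((6 + K) - 4)/7 = -(2 + K)/7 = -2/7 - K/7)
j = 364 (j = -1*(-364) = 364)
(j + r(3, 2 - 3))² = (364 + (-2/7 - (2 - 3)/7))² = (364 + (-2/7 - ⅐*(-1)))² = (364 + (-2/7 + ⅐))² = (364 - ⅐)² = (2547/7)² = 6487209/49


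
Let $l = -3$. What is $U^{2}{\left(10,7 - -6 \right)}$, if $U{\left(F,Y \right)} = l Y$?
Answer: $1521$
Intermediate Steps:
$U{\left(F,Y \right)} = - 3 Y$
$U^{2}{\left(10,7 - -6 \right)} = \left(- 3 \left(7 - -6\right)\right)^{2} = \left(- 3 \left(7 + 6\right)\right)^{2} = \left(\left(-3\right) 13\right)^{2} = \left(-39\right)^{2} = 1521$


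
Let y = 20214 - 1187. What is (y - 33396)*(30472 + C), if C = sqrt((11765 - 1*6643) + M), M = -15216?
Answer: -437852168 - 100583*I*sqrt(206) ≈ -4.3785e+8 - 1.4436e+6*I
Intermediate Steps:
y = 19027
C = 7*I*sqrt(206) (C = sqrt((11765 - 1*6643) - 15216) = sqrt((11765 - 6643) - 15216) = sqrt(5122 - 15216) = sqrt(-10094) = 7*I*sqrt(206) ≈ 100.47*I)
(y - 33396)*(30472 + C) = (19027 - 33396)*(30472 + 7*I*sqrt(206)) = -14369*(30472 + 7*I*sqrt(206)) = -437852168 - 100583*I*sqrt(206)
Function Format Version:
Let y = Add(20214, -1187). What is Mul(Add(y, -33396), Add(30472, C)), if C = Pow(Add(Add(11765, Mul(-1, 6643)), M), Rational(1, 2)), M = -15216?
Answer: Add(-437852168, Mul(-100583, I, Pow(206, Rational(1, 2)))) ≈ Add(-4.3785e+8, Mul(-1.4436e+6, I))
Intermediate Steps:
y = 19027
C = Mul(7, I, Pow(206, Rational(1, 2))) (C = Pow(Add(Add(11765, Mul(-1, 6643)), -15216), Rational(1, 2)) = Pow(Add(Add(11765, -6643), -15216), Rational(1, 2)) = Pow(Add(5122, -15216), Rational(1, 2)) = Pow(-10094, Rational(1, 2)) = Mul(7, I, Pow(206, Rational(1, 2))) ≈ Mul(100.47, I))
Mul(Add(y, -33396), Add(30472, C)) = Mul(Add(19027, -33396), Add(30472, Mul(7, I, Pow(206, Rational(1, 2))))) = Mul(-14369, Add(30472, Mul(7, I, Pow(206, Rational(1, 2))))) = Add(-437852168, Mul(-100583, I, Pow(206, Rational(1, 2))))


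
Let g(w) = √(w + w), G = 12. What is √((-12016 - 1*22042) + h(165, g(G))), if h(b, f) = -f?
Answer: √(-34058 - 2*√6) ≈ 184.56*I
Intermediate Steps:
g(w) = √2*√w (g(w) = √(2*w) = √2*√w)
√((-12016 - 1*22042) + h(165, g(G))) = √((-12016 - 1*22042) - √2*√12) = √((-12016 - 22042) - √2*2*√3) = √(-34058 - 2*√6)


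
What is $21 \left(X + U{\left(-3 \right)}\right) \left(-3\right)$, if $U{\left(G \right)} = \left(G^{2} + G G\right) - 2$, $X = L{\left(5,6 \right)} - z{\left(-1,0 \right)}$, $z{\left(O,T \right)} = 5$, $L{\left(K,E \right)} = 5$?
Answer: $-1008$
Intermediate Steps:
$X = 0$ ($X = 5 - 5 = 0$)
$U{\left(G \right)} = -2 + 2 G^{2}$ ($U{\left(G \right)} = \left(G^{2} + G^{2}\right) - 2 = 2 G^{2} - 2 = -2 + 2 G^{2}$)
$21 \left(X + U{\left(-3 \right)}\right) \left(-3\right) = 21 \left(0 - \left(2 - 2 \left(-3\right)^{2}\right)\right) \left(-3\right) = 21 \left(0 + \left(-2 + 2 \cdot 9\right)\right) \left(-3\right) = 21 \left(0 + \left(-2 + 18\right)\right) \left(-3\right) = 21 \left(0 + 16\right) \left(-3\right) = 21 \cdot 16 \left(-3\right) = 336 \left(-3\right) = -1008$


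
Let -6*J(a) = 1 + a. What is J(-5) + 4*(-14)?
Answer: -166/3 ≈ -55.333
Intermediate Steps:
J(a) = -⅙ - a/6 (J(a) = -(1 + a)/6 = -⅙ - a/6)
J(-5) + 4*(-14) = (-⅙ - ⅙*(-5)) + 4*(-14) = (-⅙ + ⅚) - 56 = ⅔ - 56 = -166/3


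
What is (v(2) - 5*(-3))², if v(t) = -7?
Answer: 64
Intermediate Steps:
(v(2) - 5*(-3))² = (-7 - 5*(-3))² = (-7 + 15)² = 8² = 64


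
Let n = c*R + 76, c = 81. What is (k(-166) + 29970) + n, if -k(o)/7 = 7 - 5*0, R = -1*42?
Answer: 26595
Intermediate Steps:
R = -42
k(o) = -49 (k(o) = -7*(7 - 5*0) = -7*(7 + 0) = -7*7 = -49)
n = -3326 (n = 81*(-42) + 76 = -3402 + 76 = -3326)
(k(-166) + 29970) + n = (-49 + 29970) - 3326 = 29921 - 3326 = 26595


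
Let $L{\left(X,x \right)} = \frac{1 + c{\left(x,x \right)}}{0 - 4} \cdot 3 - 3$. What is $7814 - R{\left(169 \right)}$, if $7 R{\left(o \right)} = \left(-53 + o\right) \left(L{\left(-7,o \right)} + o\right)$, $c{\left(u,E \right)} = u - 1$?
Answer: $\frac{50145}{7} \approx 7163.6$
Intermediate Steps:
$c{\left(u,E \right)} = -1 + u$
$L{\left(X,x \right)} = -3 - \frac{3 x}{4}$ ($L{\left(X,x \right)} = \frac{1 + \left(-1 + x\right)}{0 - 4} \cdot 3 - 3 = \frac{x}{-4} \cdot 3 - 3 = x \left(- \frac{1}{4}\right) 3 - 3 = - \frac{x}{4} \cdot 3 - 3 = - \frac{3 x}{4} - 3 = -3 - \frac{3 x}{4}$)
$R{\left(o \right)} = \frac{\left(-53 + o\right) \left(-3 + \frac{o}{4}\right)}{7}$ ($R{\left(o \right)} = \frac{\left(-53 + o\right) \left(\left(-3 - \frac{3 o}{4}\right) + o\right)}{7} = \frac{\left(-53 + o\right) \left(-3 + \frac{o}{4}\right)}{7}$)
$7814 - R{\left(169 \right)} = 7814 - \left(\frac{159}{7} - \frac{10985}{28} + \frac{169^{2}}{28}\right) = 7814 - \left(\frac{159}{7} - \frac{10985}{28} + \frac{1}{28} \cdot 28561\right) = 7814 - \left(\frac{159}{7} - \frac{10985}{28} + \frac{28561}{28}\right) = 7814 - \frac{4553}{7} = \frac{50145}{7}$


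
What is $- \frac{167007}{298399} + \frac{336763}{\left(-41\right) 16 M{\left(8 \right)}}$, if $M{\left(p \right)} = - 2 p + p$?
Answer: $\frac{99613289701}{1565997952} \approx 63.61$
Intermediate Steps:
$M{\left(p \right)} = - p$
$- \frac{167007}{298399} + \frac{336763}{\left(-41\right) 16 M{\left(8 \right)}} = - \frac{167007}{298399} + \frac{336763}{\left(-41\right) 16 \left(\left(-1\right) 8\right)} = \left(-167007\right) \frac{1}{298399} + \frac{336763}{\left(-656\right) \left(-8\right)} = - \frac{167007}{298399} + \frac{336763}{5248} = \frac{99613289701}{1565997952}$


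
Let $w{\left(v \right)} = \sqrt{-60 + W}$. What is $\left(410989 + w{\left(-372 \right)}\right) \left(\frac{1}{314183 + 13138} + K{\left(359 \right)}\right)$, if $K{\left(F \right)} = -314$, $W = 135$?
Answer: $- \frac{42240953356277}{327321} - \frac{513893965 \sqrt{3}}{327321} \approx -1.2905 \cdot 10^{8}$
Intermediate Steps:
$w{\left(v \right)} = 5 \sqrt{3}$ ($w{\left(v \right)} = \sqrt{-60 + 135} = \sqrt{75} = 5 \sqrt{3}$)
$\left(410989 + w{\left(-372 \right)}\right) \left(\frac{1}{314183 + 13138} + K{\left(359 \right)}\right) = \left(410989 + 5 \sqrt{3}\right) \left(\frac{1}{314183 + 13138} - 314\right) = \left(410989 + 5 \sqrt{3}\right) \left(\frac{1}{327321} - 314\right) = \left(410989 + 5 \sqrt{3}\right) \left(- \frac{102778793}{327321}\right) = - \frac{42240953356277}{327321} - \frac{513893965 \sqrt{3}}{327321}$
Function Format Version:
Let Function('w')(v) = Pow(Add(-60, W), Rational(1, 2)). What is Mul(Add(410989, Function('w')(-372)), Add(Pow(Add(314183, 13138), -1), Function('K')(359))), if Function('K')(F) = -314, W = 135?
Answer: Add(Rational(-42240953356277, 327321), Mul(Rational(-513893965, 327321), Pow(3, Rational(1, 2)))) ≈ -1.2905e+8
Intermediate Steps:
Function('w')(v) = Mul(5, Pow(3, Rational(1, 2))) (Function('w')(v) = Pow(Add(-60, 135), Rational(1, 2)) = Pow(75, Rational(1, 2)) = Mul(5, Pow(3, Rational(1, 2))))
Mul(Add(410989, Function('w')(-372)), Add(Pow(Add(314183, 13138), -1), Function('K')(359))) = Mul(Add(410989, Mul(5, Pow(3, Rational(1, 2)))), Add(Pow(Add(314183, 13138), -1), -314)) = Mul(Add(410989, Mul(5, Pow(3, Rational(1, 2)))), Add(Pow(327321, -1), -314)) = Mul(Add(410989, Mul(5, Pow(3, Rational(1, 2)))), Add(Rational(1, 327321), -314)) = Mul(Add(410989, Mul(5, Pow(3, Rational(1, 2)))), Rational(-102778793, 327321)) = Add(Rational(-42240953356277, 327321), Mul(Rational(-513893965, 327321), Pow(3, Rational(1, 2))))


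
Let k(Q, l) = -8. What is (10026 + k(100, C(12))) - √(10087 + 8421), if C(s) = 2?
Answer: 10018 - 2*√4627 ≈ 9882.0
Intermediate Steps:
(10026 + k(100, C(12))) - √(10087 + 8421) = (10026 - 8) - √(10087 + 8421) = 10018 - √18508 = 10018 - 2*√4627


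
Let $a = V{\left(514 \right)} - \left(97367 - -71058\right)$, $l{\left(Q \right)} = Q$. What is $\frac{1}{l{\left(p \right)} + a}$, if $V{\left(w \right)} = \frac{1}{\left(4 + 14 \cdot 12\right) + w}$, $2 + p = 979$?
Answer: $- \frac{686}{114869327} \approx -5.972 \cdot 10^{-6}$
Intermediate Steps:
$p = 977$ ($p = -2 + 979 = 977$)
$V{\left(w \right)} = \frac{1}{172 + w}$ ($V{\left(w \right)} = \frac{1}{\left(4 + 168\right) + w} = \frac{1}{172 + w}$)
$a = - \frac{115539549}{686}$ ($a = \frac{1}{172 + 514} - \left(97367 - -71058\right) = \frac{1}{686} - \left(97367 + 71058\right) = \frac{1}{686} - 168425 = - \frac{115539549}{686} \approx -1.6843 \cdot 10^{5}$)
$\frac{1}{l{\left(p \right)} + a} = \frac{1}{977 - \frac{115539549}{686}} = \frac{1}{- \frac{114869327}{686}} = - \frac{686}{114869327}$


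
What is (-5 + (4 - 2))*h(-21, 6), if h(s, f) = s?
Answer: 63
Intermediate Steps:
(-5 + (4 - 2))*h(-21, 6) = (-5 + (4 - 2))*(-21) = (-5 + 2)*(-21) = -3*(-21) = 63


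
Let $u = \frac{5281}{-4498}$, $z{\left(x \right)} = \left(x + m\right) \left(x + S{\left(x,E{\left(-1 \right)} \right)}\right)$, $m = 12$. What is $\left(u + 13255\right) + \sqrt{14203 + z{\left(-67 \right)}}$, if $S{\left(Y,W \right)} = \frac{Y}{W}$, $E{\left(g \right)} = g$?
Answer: $\frac{59615709}{4498} + \sqrt{14203} \approx 13373.0$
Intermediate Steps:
$z{\left(x \right)} = 0$ ($z{\left(x \right)} = \left(x + 12\right) \left(x + \frac{x}{-1}\right) = \left(12 + x\right) \left(x + x \left(-1\right)\right) = \left(12 + x\right) \left(x - x\right) = \left(12 + x\right) 0 = 0$)
$u = - \frac{5281}{4498}$ ($u = 5281 \left(- \frac{1}{4498}\right) = - \frac{5281}{4498} \approx -1.1741$)
$\left(u + 13255\right) + \sqrt{14203 + z{\left(-67 \right)}} = \left(- \frac{5281}{4498} + 13255\right) + \sqrt{14203 + 0} = \frac{59615709}{4498} + \sqrt{14203}$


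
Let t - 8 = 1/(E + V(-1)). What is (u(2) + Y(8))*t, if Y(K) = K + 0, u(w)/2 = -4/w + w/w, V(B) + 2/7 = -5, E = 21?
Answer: 2661/55 ≈ 48.382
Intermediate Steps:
V(B) = -37/7 (V(B) = -2/7 - 5 = -37/7)
u(w) = 2 - 8/w (u(w) = 2*(-4/w + w/w) = 2*(-4/w + 1) = 2*(1 - 4/w) = 2 - 8/w)
Y(K) = K
t = 887/110 (t = 8 + 1/(21 - 37/7) = 8 + 1/(110/7) = 8 + 7/110 = 887/110 ≈ 8.0636)
(u(2) + Y(8))*t = ((2 - 8/2) + 8)*(887/110) = ((2 - 8*1/2) + 8)*(887/110) = ((2 - 4) + 8)*(887/110) = (-2 + 8)*(887/110) = 6*(887/110) = 2661/55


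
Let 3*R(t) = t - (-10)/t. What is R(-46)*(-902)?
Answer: 958826/69 ≈ 13896.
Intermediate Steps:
R(t) = t/3 + 10/(3*t) (R(t) = (t - (-10)/t)/3 = (t + 10/t)/3 = t/3 + 10/(3*t))
R(-46)*(-902) = ((1/3)*(10 + (-46)**2)/(-46))*(-902) = ((1/3)*(-1/46)*(10 + 2116))*(-902) = ((1/3)*(-1/46)*2126)*(-902) = -1063/69*(-902) = 958826/69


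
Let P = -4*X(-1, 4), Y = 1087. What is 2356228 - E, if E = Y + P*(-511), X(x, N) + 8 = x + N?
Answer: 2365361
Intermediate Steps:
X(x, N) = -8 + N + x (X(x, N) = -8 + (x + N) = -8 + (N + x) = -8 + N + x)
P = 20 (P = -4*(-8 + 4 - 1) = -4*(-5) = 20)
E = -9133 (E = 1087 + 20*(-511) = 1087 - 10220 = -9133)
2356228 - E = 2356228 - 1*(-9133) = 2356228 + 9133 = 2365361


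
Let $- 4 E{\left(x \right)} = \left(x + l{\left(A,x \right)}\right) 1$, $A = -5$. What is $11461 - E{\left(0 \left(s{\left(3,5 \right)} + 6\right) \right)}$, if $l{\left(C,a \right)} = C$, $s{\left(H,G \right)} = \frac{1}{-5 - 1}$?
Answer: $\frac{45839}{4} \approx 11460.0$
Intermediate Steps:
$s{\left(H,G \right)} = - \frac{1}{6}$ ($s{\left(H,G \right)} = \frac{1}{-6} = - \frac{1}{6}$)
$E{\left(x \right)} = \frac{5}{4} - \frac{x}{4}$ ($E{\left(x \right)} = - \frac{\left(x - 5\right) 1}{4} = - \frac{\left(-5 + x\right) 1}{4} = - \frac{-5 + x}{4} = \frac{5}{4} - \frac{x}{4}$)
$11461 - E{\left(0 \left(s{\left(3,5 \right)} + 6\right) \right)} = 11461 - \left(\frac{5}{4} - \frac{0 \left(- \frac{1}{6} + 6\right)}{4}\right) = 11461 - \left(\frac{5}{4} - \frac{0 \cdot \frac{35}{6}}{4}\right) = 11461 - \left(\frac{5}{4} - 0\right) = 11461 - \left(\frac{5}{4} + 0\right) = 11461 - \frac{5}{4} = \frac{45839}{4}$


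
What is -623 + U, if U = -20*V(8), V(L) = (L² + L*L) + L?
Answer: -3343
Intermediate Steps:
V(L) = L + 2*L² (V(L) = (L² + L²) + L = 2*L² + L = L + 2*L²)
U = -2720 (U = -160*(1 + 2*8) = -160*(1 + 16) = -160*17 = -20*136 = -2720)
-623 + U = -623 - 2720 = -3343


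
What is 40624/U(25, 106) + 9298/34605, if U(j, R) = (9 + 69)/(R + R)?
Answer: 49671491914/449865 ≈ 1.1041e+5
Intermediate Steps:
U(j, R) = 39/R (U(j, R) = 78/((2*R)) = 78*(1/(2*R)) = 39/R)
40624/U(25, 106) + 9298/34605 = 40624/((39/106)) + 9298/34605 = 40624/((39*(1/106))) + 9298*(1/34605) = 40624/(39/106) + 9298/34605 = 40624*(106/39) + 9298/34605 = 4306144/39 + 9298/34605 = 49671491914/449865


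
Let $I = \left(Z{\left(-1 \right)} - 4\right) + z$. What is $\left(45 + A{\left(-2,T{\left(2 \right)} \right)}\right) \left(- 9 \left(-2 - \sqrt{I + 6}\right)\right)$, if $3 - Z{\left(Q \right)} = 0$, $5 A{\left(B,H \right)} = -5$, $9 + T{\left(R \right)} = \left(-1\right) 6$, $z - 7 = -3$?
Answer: $1980$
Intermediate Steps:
$z = 4$ ($z = 7 - 3 = 4$)
$T{\left(R \right)} = -15$ ($T{\left(R \right)} = -9 - 6 = -15$)
$A{\left(B,H \right)} = -1$ ($A{\left(B,H \right)} = \frac{1}{5} \left(-5\right) = -1$)
$Z{\left(Q \right)} = 3$ ($Z{\left(Q \right)} = 3 - 0 = 3 + 0 = 3$)
$I = 3$ ($I = \left(3 - 4\right) + 4 = -1 + 4 = 3$)
$\left(45 + A{\left(-2,T{\left(2 \right)} \right)}\right) \left(- 9 \left(-2 - \sqrt{I + 6}\right)\right) = \left(45 - 1\right) \left(- 9 \left(-2 - \sqrt{3 + 6}\right)\right) = 44 \left(- 9 \left(-2 - \sqrt{9}\right)\right) = 44 \left(- 9 \left(-2 - 3\right)\right) = 44 \left(\left(-9\right) \left(-5\right)\right) = 44 \cdot 45 = 1980$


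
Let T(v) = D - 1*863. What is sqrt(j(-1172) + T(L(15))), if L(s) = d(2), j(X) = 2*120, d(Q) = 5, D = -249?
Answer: 2*I*sqrt(218) ≈ 29.53*I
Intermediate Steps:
j(X) = 240
L(s) = 5
T(v) = -1112 (T(v) = -249 - 1*863 = -249 - 863 = -1112)
sqrt(j(-1172) + T(L(15))) = sqrt(240 - 1112) = sqrt(-872) = 2*I*sqrt(218)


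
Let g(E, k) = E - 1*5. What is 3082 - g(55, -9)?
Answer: 3032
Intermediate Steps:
g(E, k) = -5 + E (g(E, k) = E - 5 = -5 + E)
3082 - g(55, -9) = 3082 - (-5 + 55) = 3082 - 1*50 = 3082 - 50 = 3032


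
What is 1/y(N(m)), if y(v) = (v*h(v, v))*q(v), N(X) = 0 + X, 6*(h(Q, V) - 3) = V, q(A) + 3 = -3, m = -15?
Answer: 1/45 ≈ 0.022222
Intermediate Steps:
q(A) = -6 (q(A) = -3 - 3 = -6)
h(Q, V) = 3 + V/6
N(X) = X
y(v) = -6*v*(3 + v/6) (y(v) = (v*(3 + v/6))*(-6) = -6*v*(3 + v/6))
1/y(N(m)) = 1/(-1*(-15)*(18 - 15)) = 1/(-1*(-15)*3) = 1/45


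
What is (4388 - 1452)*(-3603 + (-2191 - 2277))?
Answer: -23696456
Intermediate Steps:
(4388 - 1452)*(-3603 + (-2191 - 2277)) = 2936*(-3603 - 4468) = 2936*(-8071) = -23696456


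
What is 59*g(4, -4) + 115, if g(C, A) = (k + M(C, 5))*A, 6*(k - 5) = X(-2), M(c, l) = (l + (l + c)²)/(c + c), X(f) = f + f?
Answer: -10334/3 ≈ -3444.7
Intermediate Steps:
X(f) = 2*f
M(c, l) = (l + (c + l)²)/(2*c) (M(c, l) = (l + (c + l)²)/((2*c)) = (l + (c + l)²)*(1/(2*c)) = (l + (c + l)²)/(2*c))
k = 13/3 (k = 5 + (2*(-2))/6 = 5 + (⅙)*(-4) = 5 - ⅔ = 13/3 ≈ 4.3333)
g(C, A) = A*(13/3 + (5 + (5 + C)²)/(2*C)) (g(C, A) = (13/3 + (5 + (C + 5)²)/(2*C))*A = (13/3 + (5 + (5 + C)²)/(2*C))*A = A*(13/3 + (5 + (5 + C)²)/(2*C)))
59*g(4, -4) + 115 = 59*((⅙)*(-4)*(90 + 3*4² + 56*4)/4) + 115 = 59*((⅙)*(-4)*(¼)*(90 + 3*16 + 224)) + 115 = 59*((⅙)*(-4)*(¼)*(90 + 48 + 224)) + 115 = 59*((⅙)*(-4)*(¼)*362) + 115 = 59*(-181/3) + 115 = -10679/3 + 115 = -10334/3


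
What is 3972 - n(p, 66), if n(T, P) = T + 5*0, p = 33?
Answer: 3939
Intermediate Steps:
n(T, P) = T (n(T, P) = T + 0 = T)
3972 - n(p, 66) = 3972 - 1*33 = 3972 - 33 = 3939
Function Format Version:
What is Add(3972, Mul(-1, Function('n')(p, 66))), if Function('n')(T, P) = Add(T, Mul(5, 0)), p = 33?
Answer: 3939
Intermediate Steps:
Function('n')(T, P) = T (Function('n')(T, P) = Add(T, 0) = T)
Add(3972, Mul(-1, Function('n')(p, 66))) = Add(3972, Mul(-1, 33)) = Add(3972, -33) = 3939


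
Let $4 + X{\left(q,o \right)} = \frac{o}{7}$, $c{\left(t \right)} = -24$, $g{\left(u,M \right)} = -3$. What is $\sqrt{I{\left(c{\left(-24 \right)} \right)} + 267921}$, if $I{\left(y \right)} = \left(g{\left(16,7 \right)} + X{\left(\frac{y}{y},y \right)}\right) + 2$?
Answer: $\frac{2 \sqrt{3281929}}{7} \approx 517.6$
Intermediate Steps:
$X{\left(q,o \right)} = -4 + \frac{o}{7}$
$I{\left(y \right)} = -5 + \frac{y}{7}$ ($I{\left(y \right)} = \left(-3 + \left(-4 + \frac{y}{7}\right)\right) + 2 = \left(-7 + \frac{y}{7}\right) + 2 = -5 + \frac{y}{7}$)
$\sqrt{I{\left(c{\left(-24 \right)} \right)} + 267921} = \sqrt{\left(-5 + \frac{1}{7} \left(-24\right)\right) + 267921} = \sqrt{\left(-5 - \frac{24}{7}\right) + 267921} = \sqrt{- \frac{59}{7} + 267921} = \sqrt{\frac{1875388}{7}} = \frac{2 \sqrt{3281929}}{7}$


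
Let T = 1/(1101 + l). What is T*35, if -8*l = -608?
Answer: 35/1177 ≈ 0.029737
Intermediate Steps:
l = 76 (l = -1/8*(-608) = 76)
T = 1/1177 (T = 1/(1101 + 76) = 1/1177 ≈ 0.00084962)
T*35 = (1/1177)*35 = 35/1177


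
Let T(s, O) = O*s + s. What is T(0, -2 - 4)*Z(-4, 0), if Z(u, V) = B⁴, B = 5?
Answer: 0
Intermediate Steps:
Z(u, V) = 625 (Z(u, V) = 5⁴ = 625)
T(s, O) = s + O*s
T(0, -2 - 4)*Z(-4, 0) = (0*(1 + (-2 - 4)))*625 = (0*(1 - 6))*625 = (0*(-5))*625 = 0*625 = 0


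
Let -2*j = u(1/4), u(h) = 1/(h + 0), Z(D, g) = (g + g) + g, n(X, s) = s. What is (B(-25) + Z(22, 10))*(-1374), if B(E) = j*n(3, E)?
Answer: -109920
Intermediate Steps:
Z(D, g) = 3*g (Z(D, g) = 2*g + g = 3*g)
u(h) = 1/h
j = -2 (j = -1/(2*(1/4)) = -1/(2*¼) = -½*4 = -2)
B(E) = -2*E
(B(-25) + Z(22, 10))*(-1374) = (-2*(-25) + 3*10)*(-1374) = (50 + 30)*(-1374) = 80*(-1374) = -109920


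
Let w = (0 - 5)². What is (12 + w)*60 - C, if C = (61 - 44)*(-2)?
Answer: 2254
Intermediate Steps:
w = 25 (w = (-5)² = 25)
C = -34 (C = 17*(-2) = -34)
(12 + w)*60 - C = (12 + 25)*60 - 1*(-34) = 37*60 + 34 = 2220 + 34 = 2254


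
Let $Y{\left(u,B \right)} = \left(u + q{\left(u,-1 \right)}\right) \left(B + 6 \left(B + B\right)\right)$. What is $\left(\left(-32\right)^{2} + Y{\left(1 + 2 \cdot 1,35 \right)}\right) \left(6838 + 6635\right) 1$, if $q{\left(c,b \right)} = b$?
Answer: $26056782$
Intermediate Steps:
$Y{\left(u,B \right)} = 13 B \left(-1 + u\right)$ ($Y{\left(u,B \right)} = \left(u - 1\right) \left(B + 6 \left(B + B\right)\right) = \left(-1 + u\right) \left(B + 6 \cdot 2 B\right) = \left(-1 + u\right) \left(B + 12 B\right) = \left(-1 + u\right) 13 B = 13 B \left(-1 + u\right)$)
$\left(\left(-32\right)^{2} + Y{\left(1 + 2 \cdot 1,35 \right)}\right) \left(6838 + 6635\right) 1 = \left(\left(-32\right)^{2} + 13 \cdot 35 \left(-1 + \left(1 + 2 \cdot 1\right)\right)\right) \left(6838 + 6635\right) 1 = \left(1024 + 13 \cdot 35 \left(-1 + \left(1 + 2\right)\right)\right) 13473 \cdot 1 = \left(1024 + 13 \cdot 35 \left(-1 + 3\right)\right) 13473 \cdot 1 = \left(1024 + 13 \cdot 35 \cdot 2\right) 13473 \cdot 1 = \left(1024 + 910\right) 13473 \cdot 1 = 1934 \cdot 13473 \cdot 1 = 26056782 \cdot 1 = 26056782$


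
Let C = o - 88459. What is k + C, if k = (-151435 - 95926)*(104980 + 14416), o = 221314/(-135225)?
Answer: -3993735476789689/135225 ≈ -2.9534e+10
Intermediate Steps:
o = -221314/135225 (o = 221314*(-1/135225) = -221314/135225 ≈ -1.6366)
C = -11962089589/135225 (C = -221314/135225 - 88459 = -11962089589/135225 ≈ -88461.)
k = -29533913956 (k = -247361*119396 = -29533913956)
k + C = -29533913956 - 11962089589/135225 = -3993735476789689/135225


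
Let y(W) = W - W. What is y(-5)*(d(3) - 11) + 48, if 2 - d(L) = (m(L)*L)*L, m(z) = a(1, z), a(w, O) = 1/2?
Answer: 48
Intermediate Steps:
a(w, O) = ½
y(W) = 0
m(z) = ½
d(L) = 2 - L²/2 (d(L) = 2 - L/2*L = 2 - L²/2)
y(-5)*(d(3) - 11) + 48 = 0*((2 - ½*3²) - 11) + 48 = 0*((2 - ½*9) - 11) + 48 = 0*((2 - 9/2) - 11) + 48 = 0*(-5/2 - 11) + 48 = 0*(-27/2) + 48 = 0 + 48 = 48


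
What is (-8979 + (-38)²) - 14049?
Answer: -21584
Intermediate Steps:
(-8979 + (-38)²) - 14049 = (-8979 + 1444) - 14049 = -7535 - 14049 = -21584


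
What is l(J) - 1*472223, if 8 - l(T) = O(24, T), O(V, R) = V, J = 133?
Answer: -472239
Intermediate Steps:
l(T) = -16 (l(T) = 8 - 1*24 = 8 - 24 = -16)
l(J) - 1*472223 = -16 - 1*472223 = -16 - 472223 = -472239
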